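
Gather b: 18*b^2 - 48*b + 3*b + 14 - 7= 18*b^2 - 45*b + 7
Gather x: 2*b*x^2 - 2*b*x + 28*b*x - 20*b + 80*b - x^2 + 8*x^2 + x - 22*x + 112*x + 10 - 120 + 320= 60*b + x^2*(2*b + 7) + x*(26*b + 91) + 210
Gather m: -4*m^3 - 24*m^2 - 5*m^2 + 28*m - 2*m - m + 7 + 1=-4*m^3 - 29*m^2 + 25*m + 8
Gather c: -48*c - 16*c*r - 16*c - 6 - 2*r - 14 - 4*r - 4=c*(-16*r - 64) - 6*r - 24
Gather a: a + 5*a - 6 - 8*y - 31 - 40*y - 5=6*a - 48*y - 42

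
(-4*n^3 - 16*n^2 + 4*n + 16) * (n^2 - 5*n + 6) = -4*n^5 + 4*n^4 + 60*n^3 - 100*n^2 - 56*n + 96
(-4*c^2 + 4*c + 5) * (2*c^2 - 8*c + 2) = -8*c^4 + 40*c^3 - 30*c^2 - 32*c + 10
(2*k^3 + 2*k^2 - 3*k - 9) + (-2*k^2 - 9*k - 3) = 2*k^3 - 12*k - 12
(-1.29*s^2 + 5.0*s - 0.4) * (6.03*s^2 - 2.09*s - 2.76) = -7.7787*s^4 + 32.8461*s^3 - 9.3016*s^2 - 12.964*s + 1.104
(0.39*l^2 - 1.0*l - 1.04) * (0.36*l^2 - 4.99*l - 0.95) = 0.1404*l^4 - 2.3061*l^3 + 4.2451*l^2 + 6.1396*l + 0.988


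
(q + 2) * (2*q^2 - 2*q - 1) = 2*q^3 + 2*q^2 - 5*q - 2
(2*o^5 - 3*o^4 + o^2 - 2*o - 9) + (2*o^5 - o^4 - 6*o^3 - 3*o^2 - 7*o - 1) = 4*o^5 - 4*o^4 - 6*o^3 - 2*o^2 - 9*o - 10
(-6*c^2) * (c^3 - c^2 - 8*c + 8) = -6*c^5 + 6*c^4 + 48*c^3 - 48*c^2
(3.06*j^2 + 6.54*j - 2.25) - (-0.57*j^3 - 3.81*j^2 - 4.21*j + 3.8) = 0.57*j^3 + 6.87*j^2 + 10.75*j - 6.05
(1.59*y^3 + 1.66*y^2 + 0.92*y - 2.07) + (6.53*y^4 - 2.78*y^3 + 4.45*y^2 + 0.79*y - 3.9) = 6.53*y^4 - 1.19*y^3 + 6.11*y^2 + 1.71*y - 5.97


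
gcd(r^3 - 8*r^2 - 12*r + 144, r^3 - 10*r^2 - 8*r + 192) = r^2 - 2*r - 24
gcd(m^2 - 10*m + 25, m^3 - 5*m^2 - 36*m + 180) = m - 5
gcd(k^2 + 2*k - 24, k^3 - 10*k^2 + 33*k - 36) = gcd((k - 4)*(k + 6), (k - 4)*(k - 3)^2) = k - 4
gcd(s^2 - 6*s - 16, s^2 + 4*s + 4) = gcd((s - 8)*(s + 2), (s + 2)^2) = s + 2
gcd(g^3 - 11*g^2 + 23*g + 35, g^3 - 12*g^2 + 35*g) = g^2 - 12*g + 35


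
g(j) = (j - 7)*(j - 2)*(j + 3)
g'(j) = (j - 7)*(j - 2) + (j - 7)*(j + 3) + (j - 2)*(j + 3)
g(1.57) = 10.67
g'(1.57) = -24.45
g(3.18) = -27.86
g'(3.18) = -20.82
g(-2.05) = 34.82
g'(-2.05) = 24.21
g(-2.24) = 29.77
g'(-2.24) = 28.93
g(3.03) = -24.66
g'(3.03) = -21.82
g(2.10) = -2.50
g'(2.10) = -24.97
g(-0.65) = 47.64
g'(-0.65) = -3.93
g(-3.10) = -5.15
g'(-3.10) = 53.03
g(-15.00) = -4488.00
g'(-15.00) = 842.00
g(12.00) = 750.00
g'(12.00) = 275.00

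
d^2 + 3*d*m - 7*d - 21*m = (d - 7)*(d + 3*m)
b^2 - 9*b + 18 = (b - 6)*(b - 3)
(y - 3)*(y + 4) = y^2 + y - 12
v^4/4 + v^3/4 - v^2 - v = v*(v/4 + 1/4)*(v - 2)*(v + 2)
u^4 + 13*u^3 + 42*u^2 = u^2*(u + 6)*(u + 7)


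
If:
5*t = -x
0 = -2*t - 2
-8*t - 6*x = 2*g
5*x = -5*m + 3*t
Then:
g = -11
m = -28/5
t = -1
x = 5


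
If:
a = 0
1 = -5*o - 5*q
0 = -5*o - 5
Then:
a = 0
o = -1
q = 4/5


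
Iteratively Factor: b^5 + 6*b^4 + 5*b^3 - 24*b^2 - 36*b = (b + 2)*(b^4 + 4*b^3 - 3*b^2 - 18*b) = (b + 2)*(b + 3)*(b^3 + b^2 - 6*b) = (b + 2)*(b + 3)^2*(b^2 - 2*b) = (b - 2)*(b + 2)*(b + 3)^2*(b)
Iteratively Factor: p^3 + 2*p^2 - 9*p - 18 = (p + 2)*(p^2 - 9) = (p + 2)*(p + 3)*(p - 3)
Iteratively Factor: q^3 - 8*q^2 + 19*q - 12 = (q - 4)*(q^2 - 4*q + 3) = (q - 4)*(q - 3)*(q - 1)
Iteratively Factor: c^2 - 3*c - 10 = (c + 2)*(c - 5)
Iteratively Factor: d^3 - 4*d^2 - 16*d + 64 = (d + 4)*(d^2 - 8*d + 16) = (d - 4)*(d + 4)*(d - 4)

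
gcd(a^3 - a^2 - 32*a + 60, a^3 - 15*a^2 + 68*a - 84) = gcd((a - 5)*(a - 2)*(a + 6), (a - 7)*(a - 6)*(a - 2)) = a - 2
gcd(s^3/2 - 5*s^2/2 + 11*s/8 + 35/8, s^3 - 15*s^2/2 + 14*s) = s - 7/2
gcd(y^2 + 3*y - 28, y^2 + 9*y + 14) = y + 7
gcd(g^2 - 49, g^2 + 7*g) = g + 7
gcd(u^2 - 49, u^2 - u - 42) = u - 7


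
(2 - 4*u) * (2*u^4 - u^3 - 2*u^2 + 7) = -8*u^5 + 8*u^4 + 6*u^3 - 4*u^2 - 28*u + 14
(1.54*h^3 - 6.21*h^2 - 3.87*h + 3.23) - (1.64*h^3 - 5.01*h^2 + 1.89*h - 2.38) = -0.0999999999999999*h^3 - 1.2*h^2 - 5.76*h + 5.61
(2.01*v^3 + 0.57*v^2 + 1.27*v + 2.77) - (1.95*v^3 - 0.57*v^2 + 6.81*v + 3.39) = 0.0599999999999998*v^3 + 1.14*v^2 - 5.54*v - 0.62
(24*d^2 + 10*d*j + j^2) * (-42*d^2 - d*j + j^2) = -1008*d^4 - 444*d^3*j - 28*d^2*j^2 + 9*d*j^3 + j^4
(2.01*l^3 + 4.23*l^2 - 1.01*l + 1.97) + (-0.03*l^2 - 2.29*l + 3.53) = 2.01*l^3 + 4.2*l^2 - 3.3*l + 5.5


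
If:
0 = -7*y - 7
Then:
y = -1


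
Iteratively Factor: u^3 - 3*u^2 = (u - 3)*(u^2) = u*(u - 3)*(u)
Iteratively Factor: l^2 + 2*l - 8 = (l - 2)*(l + 4)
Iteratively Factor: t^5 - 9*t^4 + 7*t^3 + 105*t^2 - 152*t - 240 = (t - 4)*(t^4 - 5*t^3 - 13*t^2 + 53*t + 60) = (t - 5)*(t - 4)*(t^3 - 13*t - 12) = (t - 5)*(t - 4)*(t + 3)*(t^2 - 3*t - 4) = (t - 5)*(t - 4)*(t + 1)*(t + 3)*(t - 4)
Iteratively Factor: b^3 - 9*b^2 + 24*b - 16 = (b - 4)*(b^2 - 5*b + 4) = (b - 4)*(b - 1)*(b - 4)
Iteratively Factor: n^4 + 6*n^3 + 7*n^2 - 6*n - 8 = (n - 1)*(n^3 + 7*n^2 + 14*n + 8) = (n - 1)*(n + 4)*(n^2 + 3*n + 2) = (n - 1)*(n + 1)*(n + 4)*(n + 2)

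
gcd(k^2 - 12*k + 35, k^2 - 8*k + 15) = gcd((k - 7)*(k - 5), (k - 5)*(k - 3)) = k - 5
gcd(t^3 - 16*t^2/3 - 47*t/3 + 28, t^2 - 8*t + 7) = t - 7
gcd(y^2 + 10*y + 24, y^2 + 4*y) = y + 4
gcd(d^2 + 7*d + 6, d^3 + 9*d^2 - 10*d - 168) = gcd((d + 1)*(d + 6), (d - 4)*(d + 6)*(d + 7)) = d + 6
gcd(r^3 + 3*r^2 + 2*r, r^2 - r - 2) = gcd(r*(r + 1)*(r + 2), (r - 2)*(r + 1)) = r + 1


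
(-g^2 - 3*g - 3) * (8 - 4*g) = 4*g^3 + 4*g^2 - 12*g - 24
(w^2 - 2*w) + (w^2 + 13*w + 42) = 2*w^2 + 11*w + 42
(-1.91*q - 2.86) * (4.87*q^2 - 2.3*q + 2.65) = -9.3017*q^3 - 9.5352*q^2 + 1.5165*q - 7.579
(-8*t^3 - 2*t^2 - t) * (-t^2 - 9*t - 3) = 8*t^5 + 74*t^4 + 43*t^3 + 15*t^2 + 3*t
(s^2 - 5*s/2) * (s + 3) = s^3 + s^2/2 - 15*s/2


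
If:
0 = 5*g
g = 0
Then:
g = 0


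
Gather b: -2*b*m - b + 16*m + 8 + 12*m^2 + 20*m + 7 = b*(-2*m - 1) + 12*m^2 + 36*m + 15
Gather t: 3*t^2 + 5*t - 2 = 3*t^2 + 5*t - 2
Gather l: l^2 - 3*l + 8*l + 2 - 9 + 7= l^2 + 5*l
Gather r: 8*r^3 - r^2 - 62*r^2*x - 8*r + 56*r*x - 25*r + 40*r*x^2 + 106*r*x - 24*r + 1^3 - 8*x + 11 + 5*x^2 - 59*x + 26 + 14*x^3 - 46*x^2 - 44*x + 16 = 8*r^3 + r^2*(-62*x - 1) + r*(40*x^2 + 162*x - 57) + 14*x^3 - 41*x^2 - 111*x + 54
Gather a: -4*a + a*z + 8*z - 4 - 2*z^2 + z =a*(z - 4) - 2*z^2 + 9*z - 4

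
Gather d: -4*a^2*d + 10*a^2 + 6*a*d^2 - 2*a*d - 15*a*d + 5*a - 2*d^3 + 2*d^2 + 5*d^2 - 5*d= 10*a^2 + 5*a - 2*d^3 + d^2*(6*a + 7) + d*(-4*a^2 - 17*a - 5)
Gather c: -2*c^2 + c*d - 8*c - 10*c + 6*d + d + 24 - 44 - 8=-2*c^2 + c*(d - 18) + 7*d - 28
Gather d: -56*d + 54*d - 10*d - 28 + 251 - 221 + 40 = 42 - 12*d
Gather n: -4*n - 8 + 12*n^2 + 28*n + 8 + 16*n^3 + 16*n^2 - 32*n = 16*n^3 + 28*n^2 - 8*n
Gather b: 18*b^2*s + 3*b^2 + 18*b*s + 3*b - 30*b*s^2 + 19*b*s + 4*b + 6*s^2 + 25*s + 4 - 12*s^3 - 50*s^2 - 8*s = b^2*(18*s + 3) + b*(-30*s^2 + 37*s + 7) - 12*s^3 - 44*s^2 + 17*s + 4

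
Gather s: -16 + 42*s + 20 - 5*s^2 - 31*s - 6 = -5*s^2 + 11*s - 2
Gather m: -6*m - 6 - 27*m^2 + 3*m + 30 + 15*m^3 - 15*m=15*m^3 - 27*m^2 - 18*m + 24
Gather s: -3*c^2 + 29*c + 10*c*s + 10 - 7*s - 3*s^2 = -3*c^2 + 29*c - 3*s^2 + s*(10*c - 7) + 10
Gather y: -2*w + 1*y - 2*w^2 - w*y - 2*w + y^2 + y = -2*w^2 - 4*w + y^2 + y*(2 - w)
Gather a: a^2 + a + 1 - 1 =a^2 + a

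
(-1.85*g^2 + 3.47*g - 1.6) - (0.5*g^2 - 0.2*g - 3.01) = -2.35*g^2 + 3.67*g + 1.41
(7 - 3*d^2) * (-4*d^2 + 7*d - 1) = 12*d^4 - 21*d^3 - 25*d^2 + 49*d - 7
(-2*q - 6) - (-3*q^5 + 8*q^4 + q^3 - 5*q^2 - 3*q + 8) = 3*q^5 - 8*q^4 - q^3 + 5*q^2 + q - 14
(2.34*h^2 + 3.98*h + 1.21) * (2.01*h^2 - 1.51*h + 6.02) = 4.7034*h^4 + 4.4664*h^3 + 10.5091*h^2 + 22.1325*h + 7.2842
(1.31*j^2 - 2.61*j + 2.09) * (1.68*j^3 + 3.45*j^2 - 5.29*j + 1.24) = 2.2008*j^5 + 0.134700000000001*j^4 - 12.4232*j^3 + 22.6418*j^2 - 14.2925*j + 2.5916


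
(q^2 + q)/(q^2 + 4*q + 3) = q/(q + 3)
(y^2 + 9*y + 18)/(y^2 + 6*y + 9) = (y + 6)/(y + 3)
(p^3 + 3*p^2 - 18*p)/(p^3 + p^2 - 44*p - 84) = p*(p - 3)/(p^2 - 5*p - 14)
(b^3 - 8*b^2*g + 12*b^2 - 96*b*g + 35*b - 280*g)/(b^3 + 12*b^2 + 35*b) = (b - 8*g)/b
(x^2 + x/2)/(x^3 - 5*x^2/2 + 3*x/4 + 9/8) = 4*x/(4*x^2 - 12*x + 9)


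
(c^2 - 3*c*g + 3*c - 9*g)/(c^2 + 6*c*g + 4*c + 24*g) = (c^2 - 3*c*g + 3*c - 9*g)/(c^2 + 6*c*g + 4*c + 24*g)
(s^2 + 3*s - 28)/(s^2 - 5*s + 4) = (s + 7)/(s - 1)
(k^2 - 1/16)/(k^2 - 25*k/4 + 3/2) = (k + 1/4)/(k - 6)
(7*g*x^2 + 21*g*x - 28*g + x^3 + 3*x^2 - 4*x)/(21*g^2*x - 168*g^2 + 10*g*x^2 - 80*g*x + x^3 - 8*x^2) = (x^2 + 3*x - 4)/(3*g*x - 24*g + x^2 - 8*x)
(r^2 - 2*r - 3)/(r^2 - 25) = (r^2 - 2*r - 3)/(r^2 - 25)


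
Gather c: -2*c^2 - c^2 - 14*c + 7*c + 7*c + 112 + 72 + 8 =192 - 3*c^2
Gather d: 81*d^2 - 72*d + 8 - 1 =81*d^2 - 72*d + 7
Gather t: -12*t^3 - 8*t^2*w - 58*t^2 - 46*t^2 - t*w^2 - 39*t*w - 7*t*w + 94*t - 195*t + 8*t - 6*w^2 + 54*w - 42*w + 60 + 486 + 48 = -12*t^3 + t^2*(-8*w - 104) + t*(-w^2 - 46*w - 93) - 6*w^2 + 12*w + 594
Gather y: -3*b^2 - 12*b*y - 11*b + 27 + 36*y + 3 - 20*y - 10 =-3*b^2 - 11*b + y*(16 - 12*b) + 20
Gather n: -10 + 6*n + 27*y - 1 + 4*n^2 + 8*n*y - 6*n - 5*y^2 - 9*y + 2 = 4*n^2 + 8*n*y - 5*y^2 + 18*y - 9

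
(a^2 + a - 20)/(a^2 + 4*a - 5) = (a - 4)/(a - 1)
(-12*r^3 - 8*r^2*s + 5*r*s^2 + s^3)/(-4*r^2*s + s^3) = (6*r^2 + 7*r*s + s^2)/(s*(2*r + s))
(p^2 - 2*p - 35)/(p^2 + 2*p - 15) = (p - 7)/(p - 3)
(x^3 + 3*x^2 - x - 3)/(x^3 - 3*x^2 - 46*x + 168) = (x^3 + 3*x^2 - x - 3)/(x^3 - 3*x^2 - 46*x + 168)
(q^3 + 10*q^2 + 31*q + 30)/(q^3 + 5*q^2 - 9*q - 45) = (q + 2)/(q - 3)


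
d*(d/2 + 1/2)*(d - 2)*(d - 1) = d^4/2 - d^3 - d^2/2 + d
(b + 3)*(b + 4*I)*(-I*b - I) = -I*b^3 + 4*b^2 - 4*I*b^2 + 16*b - 3*I*b + 12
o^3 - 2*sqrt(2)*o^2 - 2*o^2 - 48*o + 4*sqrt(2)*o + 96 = (o - 2)*(o - 6*sqrt(2))*(o + 4*sqrt(2))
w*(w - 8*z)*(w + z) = w^3 - 7*w^2*z - 8*w*z^2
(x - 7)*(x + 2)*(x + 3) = x^3 - 2*x^2 - 29*x - 42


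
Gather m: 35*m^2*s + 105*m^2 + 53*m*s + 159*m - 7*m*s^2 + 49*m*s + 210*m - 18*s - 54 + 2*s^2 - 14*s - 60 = m^2*(35*s + 105) + m*(-7*s^2 + 102*s + 369) + 2*s^2 - 32*s - 114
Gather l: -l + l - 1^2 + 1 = 0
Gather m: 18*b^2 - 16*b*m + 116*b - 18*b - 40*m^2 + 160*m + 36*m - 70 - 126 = 18*b^2 + 98*b - 40*m^2 + m*(196 - 16*b) - 196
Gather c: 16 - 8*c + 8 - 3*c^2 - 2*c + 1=-3*c^2 - 10*c + 25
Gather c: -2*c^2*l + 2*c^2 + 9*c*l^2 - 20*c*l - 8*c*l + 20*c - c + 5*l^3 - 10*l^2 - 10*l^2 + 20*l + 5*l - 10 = c^2*(2 - 2*l) + c*(9*l^2 - 28*l + 19) + 5*l^3 - 20*l^2 + 25*l - 10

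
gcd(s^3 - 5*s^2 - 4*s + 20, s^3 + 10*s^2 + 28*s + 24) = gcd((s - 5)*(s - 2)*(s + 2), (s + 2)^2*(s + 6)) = s + 2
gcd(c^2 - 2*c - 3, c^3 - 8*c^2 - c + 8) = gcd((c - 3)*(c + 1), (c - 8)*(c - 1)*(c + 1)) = c + 1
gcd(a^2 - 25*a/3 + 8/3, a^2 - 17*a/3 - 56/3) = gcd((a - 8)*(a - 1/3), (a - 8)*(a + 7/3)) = a - 8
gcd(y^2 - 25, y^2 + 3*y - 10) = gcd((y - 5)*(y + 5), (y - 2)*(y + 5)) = y + 5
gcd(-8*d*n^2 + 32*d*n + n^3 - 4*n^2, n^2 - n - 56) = 1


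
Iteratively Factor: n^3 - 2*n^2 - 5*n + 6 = (n - 1)*(n^2 - n - 6) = (n - 3)*(n - 1)*(n + 2)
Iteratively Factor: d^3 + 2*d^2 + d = (d + 1)*(d^2 + d) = d*(d + 1)*(d + 1)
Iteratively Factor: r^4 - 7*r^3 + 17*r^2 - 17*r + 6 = (r - 1)*(r^3 - 6*r^2 + 11*r - 6) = (r - 1)^2*(r^2 - 5*r + 6) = (r - 2)*(r - 1)^2*(r - 3)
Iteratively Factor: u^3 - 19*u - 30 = (u + 3)*(u^2 - 3*u - 10) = (u - 5)*(u + 3)*(u + 2)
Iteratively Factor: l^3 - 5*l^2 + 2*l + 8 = (l + 1)*(l^2 - 6*l + 8) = (l - 4)*(l + 1)*(l - 2)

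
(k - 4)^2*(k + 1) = k^3 - 7*k^2 + 8*k + 16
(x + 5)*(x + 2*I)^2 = x^3 + 5*x^2 + 4*I*x^2 - 4*x + 20*I*x - 20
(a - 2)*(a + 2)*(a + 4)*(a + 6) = a^4 + 10*a^3 + 20*a^2 - 40*a - 96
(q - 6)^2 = q^2 - 12*q + 36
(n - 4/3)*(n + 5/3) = n^2 + n/3 - 20/9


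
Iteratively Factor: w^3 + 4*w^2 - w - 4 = (w + 1)*(w^2 + 3*w - 4) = (w + 1)*(w + 4)*(w - 1)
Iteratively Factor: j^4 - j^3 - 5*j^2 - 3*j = (j + 1)*(j^3 - 2*j^2 - 3*j) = (j - 3)*(j + 1)*(j^2 + j) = (j - 3)*(j + 1)^2*(j)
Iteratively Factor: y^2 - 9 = (y - 3)*(y + 3)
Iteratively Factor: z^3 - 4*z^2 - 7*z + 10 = (z - 5)*(z^2 + z - 2) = (z - 5)*(z + 2)*(z - 1)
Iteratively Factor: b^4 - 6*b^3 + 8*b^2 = (b)*(b^3 - 6*b^2 + 8*b) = b*(b - 2)*(b^2 - 4*b) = b^2*(b - 2)*(b - 4)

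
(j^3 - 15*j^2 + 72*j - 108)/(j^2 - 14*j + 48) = (j^2 - 9*j + 18)/(j - 8)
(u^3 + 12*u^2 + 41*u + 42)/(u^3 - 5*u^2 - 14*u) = (u^2 + 10*u + 21)/(u*(u - 7))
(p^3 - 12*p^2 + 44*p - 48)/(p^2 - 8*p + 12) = p - 4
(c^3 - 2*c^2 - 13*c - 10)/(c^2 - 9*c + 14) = (c^3 - 2*c^2 - 13*c - 10)/(c^2 - 9*c + 14)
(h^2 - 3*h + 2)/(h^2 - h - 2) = (h - 1)/(h + 1)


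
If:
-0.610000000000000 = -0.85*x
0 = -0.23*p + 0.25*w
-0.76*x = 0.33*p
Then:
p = -1.65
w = -1.52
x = 0.72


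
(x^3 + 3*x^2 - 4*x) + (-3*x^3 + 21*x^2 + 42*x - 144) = -2*x^3 + 24*x^2 + 38*x - 144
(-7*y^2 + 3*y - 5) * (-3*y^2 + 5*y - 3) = 21*y^4 - 44*y^3 + 51*y^2 - 34*y + 15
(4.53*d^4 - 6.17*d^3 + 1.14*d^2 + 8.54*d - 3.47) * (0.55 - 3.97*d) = -17.9841*d^5 + 26.9864*d^4 - 7.9193*d^3 - 33.2768*d^2 + 18.4729*d - 1.9085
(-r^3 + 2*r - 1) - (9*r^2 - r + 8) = -r^3 - 9*r^2 + 3*r - 9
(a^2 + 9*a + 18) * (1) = a^2 + 9*a + 18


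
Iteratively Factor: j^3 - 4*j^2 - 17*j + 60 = (j + 4)*(j^2 - 8*j + 15) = (j - 3)*(j + 4)*(j - 5)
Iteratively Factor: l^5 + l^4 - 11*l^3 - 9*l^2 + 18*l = (l - 3)*(l^4 + 4*l^3 + l^2 - 6*l) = (l - 3)*(l + 2)*(l^3 + 2*l^2 - 3*l) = (l - 3)*(l - 1)*(l + 2)*(l^2 + 3*l) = (l - 3)*(l - 1)*(l + 2)*(l + 3)*(l)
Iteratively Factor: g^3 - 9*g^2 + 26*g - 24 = (g - 4)*(g^2 - 5*g + 6) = (g - 4)*(g - 2)*(g - 3)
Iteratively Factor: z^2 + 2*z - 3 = (z - 1)*(z + 3)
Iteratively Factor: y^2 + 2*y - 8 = (y - 2)*(y + 4)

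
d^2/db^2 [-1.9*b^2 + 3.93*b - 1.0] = -3.80000000000000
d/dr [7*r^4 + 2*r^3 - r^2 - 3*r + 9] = 28*r^3 + 6*r^2 - 2*r - 3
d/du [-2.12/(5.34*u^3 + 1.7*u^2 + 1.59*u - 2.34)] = (33.9624*u^2 + 7.208*u + 3.3708)/(5.34*u^3 + 1.7*u^2 + 1.59*u - 2.34)^2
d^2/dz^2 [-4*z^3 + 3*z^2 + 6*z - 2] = 6 - 24*z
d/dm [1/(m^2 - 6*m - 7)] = 2*(3 - m)/(-m^2 + 6*m + 7)^2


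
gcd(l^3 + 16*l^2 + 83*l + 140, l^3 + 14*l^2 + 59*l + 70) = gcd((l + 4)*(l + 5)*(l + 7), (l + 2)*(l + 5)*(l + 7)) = l^2 + 12*l + 35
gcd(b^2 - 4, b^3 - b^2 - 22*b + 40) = b - 2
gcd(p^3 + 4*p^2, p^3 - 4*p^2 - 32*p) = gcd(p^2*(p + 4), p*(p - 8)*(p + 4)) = p^2 + 4*p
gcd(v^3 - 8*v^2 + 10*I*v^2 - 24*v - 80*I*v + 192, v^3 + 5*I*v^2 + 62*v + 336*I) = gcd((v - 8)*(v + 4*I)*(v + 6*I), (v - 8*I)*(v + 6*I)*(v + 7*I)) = v + 6*I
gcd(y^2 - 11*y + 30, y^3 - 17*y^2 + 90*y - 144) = y - 6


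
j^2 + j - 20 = (j - 4)*(j + 5)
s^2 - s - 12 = (s - 4)*(s + 3)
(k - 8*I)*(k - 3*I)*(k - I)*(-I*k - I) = -I*k^4 - 12*k^3 - I*k^3 - 12*k^2 + 35*I*k^2 + 24*k + 35*I*k + 24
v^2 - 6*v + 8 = (v - 4)*(v - 2)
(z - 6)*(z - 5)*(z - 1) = z^3 - 12*z^2 + 41*z - 30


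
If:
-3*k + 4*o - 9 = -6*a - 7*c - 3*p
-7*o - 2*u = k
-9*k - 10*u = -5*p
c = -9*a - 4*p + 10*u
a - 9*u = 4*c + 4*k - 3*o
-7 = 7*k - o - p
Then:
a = 83011/84345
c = 36853/84345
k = -6561/5623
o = 3293/84345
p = -101783/84345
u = 37682/84345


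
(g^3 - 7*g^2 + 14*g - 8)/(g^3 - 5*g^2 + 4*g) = (g - 2)/g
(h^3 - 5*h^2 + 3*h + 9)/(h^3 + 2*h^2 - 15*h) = (h^2 - 2*h - 3)/(h*(h + 5))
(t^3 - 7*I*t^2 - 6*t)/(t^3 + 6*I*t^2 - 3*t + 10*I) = t*(t - 6*I)/(t^2 + 7*I*t - 10)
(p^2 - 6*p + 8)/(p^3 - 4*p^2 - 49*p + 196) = (p - 2)/(p^2 - 49)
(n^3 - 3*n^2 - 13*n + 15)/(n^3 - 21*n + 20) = (n^2 - 2*n - 15)/(n^2 + n - 20)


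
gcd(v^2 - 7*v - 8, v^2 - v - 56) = v - 8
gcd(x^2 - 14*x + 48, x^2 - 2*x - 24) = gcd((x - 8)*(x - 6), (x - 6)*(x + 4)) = x - 6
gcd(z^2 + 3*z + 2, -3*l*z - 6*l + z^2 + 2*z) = z + 2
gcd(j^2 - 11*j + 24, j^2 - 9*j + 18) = j - 3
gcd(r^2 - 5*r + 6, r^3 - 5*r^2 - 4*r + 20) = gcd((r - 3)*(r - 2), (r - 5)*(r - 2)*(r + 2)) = r - 2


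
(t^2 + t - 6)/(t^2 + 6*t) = (t^2 + t - 6)/(t*(t + 6))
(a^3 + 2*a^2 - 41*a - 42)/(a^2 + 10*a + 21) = (a^2 - 5*a - 6)/(a + 3)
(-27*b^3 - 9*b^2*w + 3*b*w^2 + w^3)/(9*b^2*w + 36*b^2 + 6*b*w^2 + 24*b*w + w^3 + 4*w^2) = (-3*b + w)/(w + 4)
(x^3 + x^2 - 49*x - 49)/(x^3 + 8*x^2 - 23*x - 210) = (x^2 - 6*x - 7)/(x^2 + x - 30)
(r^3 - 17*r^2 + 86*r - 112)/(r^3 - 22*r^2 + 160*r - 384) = (r^2 - 9*r + 14)/(r^2 - 14*r + 48)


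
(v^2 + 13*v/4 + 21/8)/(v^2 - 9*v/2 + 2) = (8*v^2 + 26*v + 21)/(4*(2*v^2 - 9*v + 4))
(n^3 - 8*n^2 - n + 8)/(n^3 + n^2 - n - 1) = (n - 8)/(n + 1)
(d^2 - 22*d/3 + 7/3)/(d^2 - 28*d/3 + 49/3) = (3*d - 1)/(3*d - 7)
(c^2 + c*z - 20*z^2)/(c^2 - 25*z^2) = (-c + 4*z)/(-c + 5*z)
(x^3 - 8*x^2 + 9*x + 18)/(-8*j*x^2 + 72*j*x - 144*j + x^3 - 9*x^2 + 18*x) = (x + 1)/(-8*j + x)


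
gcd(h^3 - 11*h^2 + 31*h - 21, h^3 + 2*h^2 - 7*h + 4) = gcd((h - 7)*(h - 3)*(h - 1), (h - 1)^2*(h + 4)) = h - 1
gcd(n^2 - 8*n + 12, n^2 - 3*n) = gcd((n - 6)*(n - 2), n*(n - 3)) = 1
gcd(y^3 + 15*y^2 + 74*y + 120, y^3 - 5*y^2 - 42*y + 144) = y + 6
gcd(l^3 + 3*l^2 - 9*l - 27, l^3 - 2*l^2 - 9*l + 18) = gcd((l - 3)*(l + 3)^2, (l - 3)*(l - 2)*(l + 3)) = l^2 - 9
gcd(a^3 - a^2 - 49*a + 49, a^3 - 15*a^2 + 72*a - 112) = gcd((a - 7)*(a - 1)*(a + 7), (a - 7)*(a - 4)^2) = a - 7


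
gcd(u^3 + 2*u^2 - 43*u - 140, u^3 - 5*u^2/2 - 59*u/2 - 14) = u^2 - 3*u - 28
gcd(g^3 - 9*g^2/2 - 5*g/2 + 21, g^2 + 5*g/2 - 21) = g - 7/2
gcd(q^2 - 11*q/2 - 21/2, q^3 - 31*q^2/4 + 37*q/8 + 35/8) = q - 7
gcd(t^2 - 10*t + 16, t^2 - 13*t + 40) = t - 8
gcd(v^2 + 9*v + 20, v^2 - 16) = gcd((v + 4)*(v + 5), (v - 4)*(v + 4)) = v + 4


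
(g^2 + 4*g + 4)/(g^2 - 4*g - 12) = (g + 2)/(g - 6)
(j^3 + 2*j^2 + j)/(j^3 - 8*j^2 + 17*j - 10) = j*(j^2 + 2*j + 1)/(j^3 - 8*j^2 + 17*j - 10)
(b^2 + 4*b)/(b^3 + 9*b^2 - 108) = b*(b + 4)/(b^3 + 9*b^2 - 108)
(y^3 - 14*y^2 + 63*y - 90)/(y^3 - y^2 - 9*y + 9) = (y^2 - 11*y + 30)/(y^2 + 2*y - 3)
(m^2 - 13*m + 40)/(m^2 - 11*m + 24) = (m - 5)/(m - 3)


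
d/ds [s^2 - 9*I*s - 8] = 2*s - 9*I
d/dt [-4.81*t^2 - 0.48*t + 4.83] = -9.62*t - 0.48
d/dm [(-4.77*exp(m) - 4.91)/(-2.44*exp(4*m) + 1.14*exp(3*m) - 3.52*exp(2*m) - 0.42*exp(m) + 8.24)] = (-34.9164*exp(4*m) - 37.046*exp(3*m) + 0.00180000000000291*exp(2*m) - 34.5664*exp(m) - 41.367)*exp(m)/(5.9536*exp(8*m) - 5.5632*exp(7*m) + 18.4772*exp(6*m) - 5.976*exp(5*m) - 28.7784*exp(4*m) + 21.744*exp(3*m) - 57.8332*exp(2*m) - 6.9216*exp(m) + 67.8976)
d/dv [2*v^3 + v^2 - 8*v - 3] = 6*v^2 + 2*v - 8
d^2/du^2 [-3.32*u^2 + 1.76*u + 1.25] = -6.64000000000000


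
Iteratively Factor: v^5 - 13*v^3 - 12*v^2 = (v + 3)*(v^4 - 3*v^3 - 4*v^2) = v*(v + 3)*(v^3 - 3*v^2 - 4*v) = v^2*(v + 3)*(v^2 - 3*v - 4) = v^2*(v - 4)*(v + 3)*(v + 1)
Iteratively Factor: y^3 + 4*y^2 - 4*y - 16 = (y + 2)*(y^2 + 2*y - 8) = (y + 2)*(y + 4)*(y - 2)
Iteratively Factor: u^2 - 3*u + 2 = (u - 2)*(u - 1)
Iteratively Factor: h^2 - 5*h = (h - 5)*(h)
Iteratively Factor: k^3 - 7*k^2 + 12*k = (k)*(k^2 - 7*k + 12) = k*(k - 3)*(k - 4)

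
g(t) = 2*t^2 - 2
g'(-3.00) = -12.00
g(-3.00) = 16.00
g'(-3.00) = -12.00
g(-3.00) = 16.00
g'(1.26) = 5.04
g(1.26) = 1.18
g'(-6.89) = -27.56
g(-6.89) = 92.94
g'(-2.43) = -9.72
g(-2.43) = 9.81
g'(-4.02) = -16.08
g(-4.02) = 30.32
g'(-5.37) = -21.48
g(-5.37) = 55.67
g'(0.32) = 1.28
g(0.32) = -1.80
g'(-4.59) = -18.36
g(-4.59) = 40.14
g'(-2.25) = -9.00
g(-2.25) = 8.12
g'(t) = 4*t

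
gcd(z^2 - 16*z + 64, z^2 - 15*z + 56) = z - 8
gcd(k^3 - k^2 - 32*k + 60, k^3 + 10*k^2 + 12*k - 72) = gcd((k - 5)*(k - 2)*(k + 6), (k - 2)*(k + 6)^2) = k^2 + 4*k - 12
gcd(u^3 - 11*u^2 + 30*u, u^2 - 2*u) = u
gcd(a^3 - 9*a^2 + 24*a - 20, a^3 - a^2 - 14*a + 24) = a - 2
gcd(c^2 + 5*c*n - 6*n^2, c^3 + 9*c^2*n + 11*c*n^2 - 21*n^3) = c - n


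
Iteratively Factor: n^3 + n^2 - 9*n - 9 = (n - 3)*(n^2 + 4*n + 3) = (n - 3)*(n + 3)*(n + 1)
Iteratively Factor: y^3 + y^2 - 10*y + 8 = (y - 1)*(y^2 + 2*y - 8) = (y - 2)*(y - 1)*(y + 4)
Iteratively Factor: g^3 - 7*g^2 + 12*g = (g - 4)*(g^2 - 3*g) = (g - 4)*(g - 3)*(g)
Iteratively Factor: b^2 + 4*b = (b)*(b + 4)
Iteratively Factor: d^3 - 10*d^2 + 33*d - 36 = (d - 4)*(d^2 - 6*d + 9) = (d - 4)*(d - 3)*(d - 3)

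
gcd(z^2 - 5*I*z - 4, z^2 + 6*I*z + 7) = z - I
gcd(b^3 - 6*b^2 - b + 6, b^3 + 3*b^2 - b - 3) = b^2 - 1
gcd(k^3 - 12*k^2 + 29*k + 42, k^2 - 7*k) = k - 7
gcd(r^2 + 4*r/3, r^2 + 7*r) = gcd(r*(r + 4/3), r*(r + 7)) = r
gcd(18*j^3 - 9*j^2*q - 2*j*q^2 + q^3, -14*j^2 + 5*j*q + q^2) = -2*j + q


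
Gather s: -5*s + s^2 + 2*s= s^2 - 3*s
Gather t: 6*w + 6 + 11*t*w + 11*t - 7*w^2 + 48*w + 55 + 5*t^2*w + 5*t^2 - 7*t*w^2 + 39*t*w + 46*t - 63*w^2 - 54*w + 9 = t^2*(5*w + 5) + t*(-7*w^2 + 50*w + 57) - 70*w^2 + 70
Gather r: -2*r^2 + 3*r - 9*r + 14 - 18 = -2*r^2 - 6*r - 4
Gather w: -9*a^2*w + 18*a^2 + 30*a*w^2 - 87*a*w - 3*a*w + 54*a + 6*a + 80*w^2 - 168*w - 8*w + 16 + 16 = 18*a^2 + 60*a + w^2*(30*a + 80) + w*(-9*a^2 - 90*a - 176) + 32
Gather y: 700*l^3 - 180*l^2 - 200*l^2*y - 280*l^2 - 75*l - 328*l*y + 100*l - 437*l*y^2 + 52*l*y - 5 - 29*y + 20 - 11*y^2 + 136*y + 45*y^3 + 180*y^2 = 700*l^3 - 460*l^2 + 25*l + 45*y^3 + y^2*(169 - 437*l) + y*(-200*l^2 - 276*l + 107) + 15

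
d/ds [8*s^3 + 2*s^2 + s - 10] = 24*s^2 + 4*s + 1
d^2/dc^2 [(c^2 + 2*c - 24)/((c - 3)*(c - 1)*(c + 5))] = 2*(c^6 + 6*c^5 - 87*c^4 - 244*c^3 + 927*c^2 + 2214*c - 5841)/(c^9 + 3*c^8 - 48*c^7 - 56*c^6 + 906*c^5 - 618*c^4 - 5768*c^3 + 13680*c^2 - 11475*c + 3375)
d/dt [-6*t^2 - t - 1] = -12*t - 1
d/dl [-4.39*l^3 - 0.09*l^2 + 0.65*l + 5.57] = -13.17*l^2 - 0.18*l + 0.65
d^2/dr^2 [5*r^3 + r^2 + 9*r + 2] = 30*r + 2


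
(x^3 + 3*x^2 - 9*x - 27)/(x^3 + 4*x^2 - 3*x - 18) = (x - 3)/(x - 2)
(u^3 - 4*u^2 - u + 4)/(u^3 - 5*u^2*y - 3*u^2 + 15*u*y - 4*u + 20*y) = (1 - u)/(-u + 5*y)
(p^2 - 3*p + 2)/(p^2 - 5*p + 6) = (p - 1)/(p - 3)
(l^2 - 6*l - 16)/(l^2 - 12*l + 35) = (l^2 - 6*l - 16)/(l^2 - 12*l + 35)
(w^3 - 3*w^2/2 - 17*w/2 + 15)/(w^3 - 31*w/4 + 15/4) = 2*(w - 2)/(2*w - 1)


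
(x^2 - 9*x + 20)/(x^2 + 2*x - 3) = (x^2 - 9*x + 20)/(x^2 + 2*x - 3)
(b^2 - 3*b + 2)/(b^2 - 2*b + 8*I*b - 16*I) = (b - 1)/(b + 8*I)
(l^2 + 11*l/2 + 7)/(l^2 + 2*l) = (l + 7/2)/l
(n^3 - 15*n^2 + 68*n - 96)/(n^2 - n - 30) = (-n^3 + 15*n^2 - 68*n + 96)/(-n^2 + n + 30)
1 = 1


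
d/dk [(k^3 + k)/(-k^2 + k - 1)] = (-k^4 + 2*k^3 - 2*k^2 - 1)/(k^4 - 2*k^3 + 3*k^2 - 2*k + 1)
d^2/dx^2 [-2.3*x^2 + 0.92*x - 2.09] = -4.60000000000000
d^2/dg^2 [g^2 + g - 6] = 2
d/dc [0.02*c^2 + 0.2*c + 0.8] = 0.04*c + 0.2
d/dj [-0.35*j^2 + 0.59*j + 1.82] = 0.59 - 0.7*j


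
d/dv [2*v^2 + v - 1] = 4*v + 1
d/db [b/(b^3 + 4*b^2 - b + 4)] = 2*(-b^3 - 2*b^2 + 2)/(b^6 + 8*b^5 + 14*b^4 + 33*b^2 - 8*b + 16)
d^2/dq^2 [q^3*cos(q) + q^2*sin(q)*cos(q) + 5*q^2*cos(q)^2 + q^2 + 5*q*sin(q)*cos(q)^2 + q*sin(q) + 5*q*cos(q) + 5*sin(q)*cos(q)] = -q^3*cos(q) - 6*q^2*sin(q) - 2*q^2*sin(2*q) - 10*q^2*cos(2*q) - 9*q*sin(q)/4 - 20*q*sin(2*q) - 45*q*sin(3*q)/4 + q*cos(q) + 4*q*cos(2*q) - 10*sin(q) - 9*sin(2*q) + 9*cos(q)/2 + 5*cos(2*q) + 15*cos(3*q)/2 + 7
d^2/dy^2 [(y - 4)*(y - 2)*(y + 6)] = 6*y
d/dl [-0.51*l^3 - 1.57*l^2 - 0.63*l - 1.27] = -1.53*l^2 - 3.14*l - 0.63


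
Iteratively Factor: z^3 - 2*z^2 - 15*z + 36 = (z - 3)*(z^2 + z - 12) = (z - 3)^2*(z + 4)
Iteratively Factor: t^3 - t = (t)*(t^2 - 1) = t*(t + 1)*(t - 1)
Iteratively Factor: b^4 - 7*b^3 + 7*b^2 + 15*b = (b + 1)*(b^3 - 8*b^2 + 15*b) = (b - 3)*(b + 1)*(b^2 - 5*b) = (b - 5)*(b - 3)*(b + 1)*(b)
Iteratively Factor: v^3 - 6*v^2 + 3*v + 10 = (v - 5)*(v^2 - v - 2) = (v - 5)*(v - 2)*(v + 1)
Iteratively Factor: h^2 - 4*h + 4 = (h - 2)*(h - 2)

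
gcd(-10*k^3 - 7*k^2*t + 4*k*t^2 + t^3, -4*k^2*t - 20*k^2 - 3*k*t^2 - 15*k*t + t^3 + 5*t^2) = k + t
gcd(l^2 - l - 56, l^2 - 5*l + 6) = 1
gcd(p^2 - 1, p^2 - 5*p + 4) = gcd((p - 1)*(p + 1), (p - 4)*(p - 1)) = p - 1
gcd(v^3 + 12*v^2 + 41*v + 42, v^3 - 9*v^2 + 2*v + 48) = v + 2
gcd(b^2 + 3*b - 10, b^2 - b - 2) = b - 2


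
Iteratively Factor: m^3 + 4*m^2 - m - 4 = (m - 1)*(m^2 + 5*m + 4) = (m - 1)*(m + 1)*(m + 4)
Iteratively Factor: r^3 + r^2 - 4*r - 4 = (r + 1)*(r^2 - 4) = (r + 1)*(r + 2)*(r - 2)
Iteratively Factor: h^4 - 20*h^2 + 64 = (h + 2)*(h^3 - 2*h^2 - 16*h + 32) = (h + 2)*(h + 4)*(h^2 - 6*h + 8) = (h - 2)*(h + 2)*(h + 4)*(h - 4)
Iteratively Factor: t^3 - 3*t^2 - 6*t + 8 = (t + 2)*(t^2 - 5*t + 4) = (t - 4)*(t + 2)*(t - 1)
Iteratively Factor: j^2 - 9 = (j - 3)*(j + 3)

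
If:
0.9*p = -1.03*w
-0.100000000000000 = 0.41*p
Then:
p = -0.24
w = 0.21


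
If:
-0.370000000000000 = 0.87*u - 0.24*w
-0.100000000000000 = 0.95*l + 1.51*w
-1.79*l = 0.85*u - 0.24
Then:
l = 0.38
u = -0.51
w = -0.30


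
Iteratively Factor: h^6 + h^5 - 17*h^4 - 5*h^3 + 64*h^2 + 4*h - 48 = (h + 4)*(h^5 - 3*h^4 - 5*h^3 + 15*h^2 + 4*h - 12) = (h - 3)*(h + 4)*(h^4 - 5*h^2 + 4) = (h - 3)*(h + 2)*(h + 4)*(h^3 - 2*h^2 - h + 2) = (h - 3)*(h - 2)*(h + 2)*(h + 4)*(h^2 - 1) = (h - 3)*(h - 2)*(h - 1)*(h + 2)*(h + 4)*(h + 1)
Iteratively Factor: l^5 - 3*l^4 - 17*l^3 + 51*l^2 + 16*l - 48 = (l - 4)*(l^4 + l^3 - 13*l^2 - l + 12) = (l - 4)*(l + 4)*(l^3 - 3*l^2 - l + 3) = (l - 4)*(l + 1)*(l + 4)*(l^2 - 4*l + 3) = (l - 4)*(l - 3)*(l + 1)*(l + 4)*(l - 1)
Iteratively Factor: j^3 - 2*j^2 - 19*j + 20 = (j - 5)*(j^2 + 3*j - 4) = (j - 5)*(j - 1)*(j + 4)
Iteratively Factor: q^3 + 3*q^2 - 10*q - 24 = (q + 4)*(q^2 - q - 6) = (q - 3)*(q + 4)*(q + 2)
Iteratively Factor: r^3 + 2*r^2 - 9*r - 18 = (r + 2)*(r^2 - 9) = (r - 3)*(r + 2)*(r + 3)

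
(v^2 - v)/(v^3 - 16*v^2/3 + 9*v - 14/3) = 3*v/(3*v^2 - 13*v + 14)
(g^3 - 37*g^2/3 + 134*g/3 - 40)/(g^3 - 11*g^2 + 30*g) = (g - 4/3)/g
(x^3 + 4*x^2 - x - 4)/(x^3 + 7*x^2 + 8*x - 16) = (x + 1)/(x + 4)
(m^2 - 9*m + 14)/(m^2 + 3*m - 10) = (m - 7)/(m + 5)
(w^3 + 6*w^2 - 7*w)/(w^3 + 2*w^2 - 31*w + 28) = w/(w - 4)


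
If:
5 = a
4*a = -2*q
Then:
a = 5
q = -10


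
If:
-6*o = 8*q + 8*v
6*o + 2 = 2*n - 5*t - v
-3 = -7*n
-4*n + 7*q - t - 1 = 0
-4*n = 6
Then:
No Solution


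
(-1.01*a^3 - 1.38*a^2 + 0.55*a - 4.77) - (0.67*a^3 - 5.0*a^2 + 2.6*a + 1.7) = -1.68*a^3 + 3.62*a^2 - 2.05*a - 6.47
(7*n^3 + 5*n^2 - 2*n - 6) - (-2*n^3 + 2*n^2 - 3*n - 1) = 9*n^3 + 3*n^2 + n - 5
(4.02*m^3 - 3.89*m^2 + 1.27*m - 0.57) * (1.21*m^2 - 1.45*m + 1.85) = 4.8642*m^5 - 10.5359*m^4 + 14.6142*m^3 - 9.7277*m^2 + 3.176*m - 1.0545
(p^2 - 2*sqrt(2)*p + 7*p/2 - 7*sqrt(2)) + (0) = p^2 - 2*sqrt(2)*p + 7*p/2 - 7*sqrt(2)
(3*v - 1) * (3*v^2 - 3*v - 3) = 9*v^3 - 12*v^2 - 6*v + 3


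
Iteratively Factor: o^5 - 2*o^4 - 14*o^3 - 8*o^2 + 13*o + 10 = (o - 1)*(o^4 - o^3 - 15*o^2 - 23*o - 10) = (o - 5)*(o - 1)*(o^3 + 4*o^2 + 5*o + 2) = (o - 5)*(o - 1)*(o + 1)*(o^2 + 3*o + 2) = (o - 5)*(o - 1)*(o + 1)*(o + 2)*(o + 1)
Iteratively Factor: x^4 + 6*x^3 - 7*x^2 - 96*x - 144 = (x - 4)*(x^3 + 10*x^2 + 33*x + 36) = (x - 4)*(x + 3)*(x^2 + 7*x + 12) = (x - 4)*(x + 3)^2*(x + 4)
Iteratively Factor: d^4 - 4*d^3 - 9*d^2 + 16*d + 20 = (d + 2)*(d^3 - 6*d^2 + 3*d + 10) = (d + 1)*(d + 2)*(d^2 - 7*d + 10) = (d - 2)*(d + 1)*(d + 2)*(d - 5)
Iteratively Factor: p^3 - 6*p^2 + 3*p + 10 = (p - 2)*(p^2 - 4*p - 5) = (p - 2)*(p + 1)*(p - 5)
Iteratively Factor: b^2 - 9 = (b - 3)*(b + 3)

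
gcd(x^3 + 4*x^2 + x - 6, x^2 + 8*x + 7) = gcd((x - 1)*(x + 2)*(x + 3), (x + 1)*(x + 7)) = 1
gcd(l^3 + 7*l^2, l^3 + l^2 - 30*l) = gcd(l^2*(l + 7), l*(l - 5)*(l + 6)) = l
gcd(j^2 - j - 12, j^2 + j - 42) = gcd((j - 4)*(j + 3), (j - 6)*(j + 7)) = 1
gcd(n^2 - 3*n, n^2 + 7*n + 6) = 1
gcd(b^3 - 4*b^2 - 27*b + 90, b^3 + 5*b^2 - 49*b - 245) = b + 5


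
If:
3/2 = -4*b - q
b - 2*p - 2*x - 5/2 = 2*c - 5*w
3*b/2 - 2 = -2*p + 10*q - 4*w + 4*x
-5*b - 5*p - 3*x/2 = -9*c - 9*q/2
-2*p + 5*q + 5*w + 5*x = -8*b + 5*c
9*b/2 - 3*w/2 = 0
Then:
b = -2953/18095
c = -13099/18095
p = -139883/72380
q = -30661/36190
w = -8859/18095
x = 261/2585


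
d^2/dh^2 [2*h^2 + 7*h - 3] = 4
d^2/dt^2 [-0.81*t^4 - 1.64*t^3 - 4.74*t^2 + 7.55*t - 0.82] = -9.72*t^2 - 9.84*t - 9.48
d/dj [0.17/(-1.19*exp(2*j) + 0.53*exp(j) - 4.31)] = (0.4046*exp(j) - 0.0901)*exp(j)/(1.19*exp(2*j) - 0.53*exp(j) + 4.31)^2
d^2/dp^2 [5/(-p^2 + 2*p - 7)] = 10*(p^2 - 2*p - 4*(p - 1)^2 + 7)/(p^2 - 2*p + 7)^3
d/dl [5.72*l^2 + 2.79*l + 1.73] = 11.44*l + 2.79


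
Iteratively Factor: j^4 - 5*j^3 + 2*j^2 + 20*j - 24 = (j + 2)*(j^3 - 7*j^2 + 16*j - 12) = (j - 3)*(j + 2)*(j^2 - 4*j + 4) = (j - 3)*(j - 2)*(j + 2)*(j - 2)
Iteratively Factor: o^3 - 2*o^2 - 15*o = (o)*(o^2 - 2*o - 15) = o*(o - 5)*(o + 3)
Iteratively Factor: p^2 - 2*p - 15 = (p + 3)*(p - 5)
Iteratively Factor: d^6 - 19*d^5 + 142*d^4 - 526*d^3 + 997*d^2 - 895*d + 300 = (d - 1)*(d^5 - 18*d^4 + 124*d^3 - 402*d^2 + 595*d - 300) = (d - 5)*(d - 1)*(d^4 - 13*d^3 + 59*d^2 - 107*d + 60) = (d - 5)^2*(d - 1)*(d^3 - 8*d^2 + 19*d - 12) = (d - 5)^2*(d - 4)*(d - 1)*(d^2 - 4*d + 3) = (d - 5)^2*(d - 4)*(d - 1)^2*(d - 3)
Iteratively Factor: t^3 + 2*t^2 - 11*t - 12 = (t - 3)*(t^2 + 5*t + 4) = (t - 3)*(t + 1)*(t + 4)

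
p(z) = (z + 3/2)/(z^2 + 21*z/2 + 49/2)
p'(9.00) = 0.00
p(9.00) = 0.05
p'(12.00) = 0.00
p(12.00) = 0.05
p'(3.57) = -0.00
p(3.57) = 0.07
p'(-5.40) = -0.46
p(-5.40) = 1.28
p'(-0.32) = 0.02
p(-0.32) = 0.06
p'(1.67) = 0.00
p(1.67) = 0.07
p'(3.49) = -0.00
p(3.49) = 0.07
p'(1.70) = 0.00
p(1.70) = 0.07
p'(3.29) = -0.00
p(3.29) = 0.07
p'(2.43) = -0.00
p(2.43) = 0.07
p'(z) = (-2*z - 21/2)*(z + 3/2)/(z^2 + 21*z/2 + 49/2)^2 + 1/(z^2 + 21*z/2 + 49/2)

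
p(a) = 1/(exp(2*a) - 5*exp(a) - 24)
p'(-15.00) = 0.00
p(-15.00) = -0.04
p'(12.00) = 0.00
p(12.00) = 0.00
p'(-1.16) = 0.00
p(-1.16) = -0.04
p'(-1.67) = 0.00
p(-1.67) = -0.04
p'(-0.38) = 0.00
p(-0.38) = -0.04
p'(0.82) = 0.00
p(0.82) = -0.03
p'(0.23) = 0.00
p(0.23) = -0.03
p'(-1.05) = 0.00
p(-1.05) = -0.04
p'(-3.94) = 0.00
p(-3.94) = -0.04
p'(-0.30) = 0.00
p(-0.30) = -0.04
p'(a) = (-2*exp(2*a) + 5*exp(a))/(exp(2*a) - 5*exp(a) - 24)^2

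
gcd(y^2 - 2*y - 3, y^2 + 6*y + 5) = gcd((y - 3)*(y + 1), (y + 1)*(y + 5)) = y + 1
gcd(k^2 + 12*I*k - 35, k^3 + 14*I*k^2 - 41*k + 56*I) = k + 7*I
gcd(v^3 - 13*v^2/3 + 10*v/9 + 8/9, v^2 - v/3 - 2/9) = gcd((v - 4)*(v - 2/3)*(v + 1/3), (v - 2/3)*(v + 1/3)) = v^2 - v/3 - 2/9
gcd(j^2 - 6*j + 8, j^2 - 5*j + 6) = j - 2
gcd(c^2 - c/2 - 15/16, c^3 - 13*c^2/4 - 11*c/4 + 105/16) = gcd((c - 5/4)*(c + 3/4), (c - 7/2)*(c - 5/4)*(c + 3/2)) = c - 5/4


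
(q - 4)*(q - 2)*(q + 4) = q^3 - 2*q^2 - 16*q + 32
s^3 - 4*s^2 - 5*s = s*(s - 5)*(s + 1)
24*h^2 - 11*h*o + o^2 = (-8*h + o)*(-3*h + o)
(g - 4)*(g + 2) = g^2 - 2*g - 8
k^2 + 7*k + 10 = (k + 2)*(k + 5)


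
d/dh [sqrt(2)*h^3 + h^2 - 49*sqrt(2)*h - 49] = 3*sqrt(2)*h^2 + 2*h - 49*sqrt(2)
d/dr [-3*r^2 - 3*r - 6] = -6*r - 3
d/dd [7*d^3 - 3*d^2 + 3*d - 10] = 21*d^2 - 6*d + 3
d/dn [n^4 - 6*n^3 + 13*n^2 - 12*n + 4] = 4*n^3 - 18*n^2 + 26*n - 12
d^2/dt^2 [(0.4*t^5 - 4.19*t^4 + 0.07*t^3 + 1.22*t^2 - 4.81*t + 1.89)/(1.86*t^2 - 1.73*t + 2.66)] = (8.30304*t^7 - 49.585368*t^6 + 130.884132*t^5 - 254.84577*t^4 + 339.405894*t^3 - 354.678492*t^2 + 109.269636*t - 34.393618)/(6.434856*t^6 - 17.955324*t^5 + 44.30799*t^4 - 56.533805*t^3 + 63.36519*t^2 - 36.722364*t + 18.821096)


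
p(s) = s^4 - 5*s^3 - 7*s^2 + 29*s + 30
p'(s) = 4*s^3 - 15*s^2 - 14*s + 29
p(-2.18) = 7.90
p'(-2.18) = -53.21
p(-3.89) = 334.57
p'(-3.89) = -378.98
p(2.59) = 16.28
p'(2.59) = -38.39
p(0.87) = 47.21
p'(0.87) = 8.10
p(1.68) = 43.22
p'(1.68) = -17.89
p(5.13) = 12.10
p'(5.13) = 102.45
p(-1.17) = -3.63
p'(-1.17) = 18.44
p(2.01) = 35.73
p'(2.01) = -27.26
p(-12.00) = 28050.00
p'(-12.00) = -8875.00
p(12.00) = 11466.00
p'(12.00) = 4613.00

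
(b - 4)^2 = b^2 - 8*b + 16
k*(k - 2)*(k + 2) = k^3 - 4*k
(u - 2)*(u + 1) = u^2 - u - 2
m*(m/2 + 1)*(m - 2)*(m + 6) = m^4/2 + 3*m^3 - 2*m^2 - 12*m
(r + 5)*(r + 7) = r^2 + 12*r + 35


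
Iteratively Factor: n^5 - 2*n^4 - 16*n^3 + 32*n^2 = (n + 4)*(n^4 - 6*n^3 + 8*n^2) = (n - 4)*(n + 4)*(n^3 - 2*n^2) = n*(n - 4)*(n + 4)*(n^2 - 2*n) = n*(n - 4)*(n - 2)*(n + 4)*(n)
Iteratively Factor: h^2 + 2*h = (h)*(h + 2)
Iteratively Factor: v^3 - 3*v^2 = (v - 3)*(v^2) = v*(v - 3)*(v)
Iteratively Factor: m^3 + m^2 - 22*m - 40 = (m + 4)*(m^2 - 3*m - 10) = (m + 2)*(m + 4)*(m - 5)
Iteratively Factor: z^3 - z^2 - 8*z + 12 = (z - 2)*(z^2 + z - 6) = (z - 2)*(z + 3)*(z - 2)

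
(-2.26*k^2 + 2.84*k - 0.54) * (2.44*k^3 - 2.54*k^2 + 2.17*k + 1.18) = -5.5144*k^5 + 12.67*k^4 - 13.4354*k^3 + 4.8676*k^2 + 2.1794*k - 0.6372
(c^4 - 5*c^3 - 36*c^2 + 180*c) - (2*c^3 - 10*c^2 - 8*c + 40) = c^4 - 7*c^3 - 26*c^2 + 188*c - 40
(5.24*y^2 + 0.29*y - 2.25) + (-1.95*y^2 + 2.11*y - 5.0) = 3.29*y^2 + 2.4*y - 7.25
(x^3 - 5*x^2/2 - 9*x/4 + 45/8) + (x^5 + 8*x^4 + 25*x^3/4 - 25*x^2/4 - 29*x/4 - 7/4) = x^5 + 8*x^4 + 29*x^3/4 - 35*x^2/4 - 19*x/2 + 31/8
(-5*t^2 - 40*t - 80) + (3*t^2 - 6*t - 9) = -2*t^2 - 46*t - 89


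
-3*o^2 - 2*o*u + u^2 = (-3*o + u)*(o + u)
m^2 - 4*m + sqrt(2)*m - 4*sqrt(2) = (m - 4)*(m + sqrt(2))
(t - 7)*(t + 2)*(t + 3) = t^3 - 2*t^2 - 29*t - 42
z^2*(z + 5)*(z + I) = z^4 + 5*z^3 + I*z^3 + 5*I*z^2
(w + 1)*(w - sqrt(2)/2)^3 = w^4 - 3*sqrt(2)*w^3/2 + w^3 - 3*sqrt(2)*w^2/2 + 3*w^2/2 - sqrt(2)*w/4 + 3*w/2 - sqrt(2)/4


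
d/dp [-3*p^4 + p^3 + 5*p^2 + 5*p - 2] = -12*p^3 + 3*p^2 + 10*p + 5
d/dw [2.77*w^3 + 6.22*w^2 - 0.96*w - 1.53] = 8.31*w^2 + 12.44*w - 0.96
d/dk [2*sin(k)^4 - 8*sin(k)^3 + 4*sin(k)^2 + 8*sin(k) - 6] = 8*(sin(k)^3 - 3*sin(k)^2 + sin(k) + 1)*cos(k)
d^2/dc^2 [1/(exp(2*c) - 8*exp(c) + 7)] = 4*((2 - exp(c))*(exp(2*c) - 8*exp(c) + 7) + 2*(exp(c) - 4)^2*exp(c))*exp(c)/(exp(2*c) - 8*exp(c) + 7)^3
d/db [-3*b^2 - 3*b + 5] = -6*b - 3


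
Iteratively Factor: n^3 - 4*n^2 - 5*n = (n - 5)*(n^2 + n) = n*(n - 5)*(n + 1)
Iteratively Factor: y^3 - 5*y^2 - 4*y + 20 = (y - 2)*(y^2 - 3*y - 10) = (y - 2)*(y + 2)*(y - 5)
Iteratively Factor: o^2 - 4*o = (o)*(o - 4)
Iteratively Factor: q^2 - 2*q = (q)*(q - 2)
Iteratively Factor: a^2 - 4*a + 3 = (a - 1)*(a - 3)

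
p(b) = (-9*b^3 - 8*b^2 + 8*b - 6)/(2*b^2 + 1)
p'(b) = -4*b*(-9*b^3 - 8*b^2 + 8*b - 6)/(2*b^2 + 1)^2 + (-27*b^2 - 16*b + 8)/(2*b^2 + 1) = (-18*b^4 - 43*b^2 + 8*b + 8)/(4*b^4 + 4*b^2 + 1)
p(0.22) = -4.31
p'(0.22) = 6.35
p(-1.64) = -0.15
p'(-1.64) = -6.17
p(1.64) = -8.48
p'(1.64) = -5.52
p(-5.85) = 21.24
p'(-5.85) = -4.68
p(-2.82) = 6.49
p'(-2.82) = -5.23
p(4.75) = -24.13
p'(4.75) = -4.74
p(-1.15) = -3.32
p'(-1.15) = -6.74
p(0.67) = -3.66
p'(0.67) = -2.66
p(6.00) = -30.00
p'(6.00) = -4.66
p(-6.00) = 21.95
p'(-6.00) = -4.68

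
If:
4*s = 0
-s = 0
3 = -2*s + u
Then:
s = 0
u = 3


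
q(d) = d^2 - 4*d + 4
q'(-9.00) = -22.00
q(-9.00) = 121.00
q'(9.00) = 14.00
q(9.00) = 49.00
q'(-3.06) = -10.12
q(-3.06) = 25.60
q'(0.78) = -2.44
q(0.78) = 1.49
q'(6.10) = 8.20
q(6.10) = 16.81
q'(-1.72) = -7.44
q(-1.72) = 13.84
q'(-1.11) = -6.22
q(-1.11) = 9.67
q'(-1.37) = -6.74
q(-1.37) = 11.36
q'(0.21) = -3.58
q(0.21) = 3.20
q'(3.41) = 2.82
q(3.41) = 1.99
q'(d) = 2*d - 4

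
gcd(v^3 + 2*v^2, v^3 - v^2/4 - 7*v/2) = v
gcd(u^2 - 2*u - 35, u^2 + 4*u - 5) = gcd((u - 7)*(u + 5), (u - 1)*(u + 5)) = u + 5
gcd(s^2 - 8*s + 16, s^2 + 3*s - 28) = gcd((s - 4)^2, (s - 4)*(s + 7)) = s - 4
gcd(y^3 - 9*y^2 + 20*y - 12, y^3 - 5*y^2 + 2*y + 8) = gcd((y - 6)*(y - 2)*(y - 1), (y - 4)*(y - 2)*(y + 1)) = y - 2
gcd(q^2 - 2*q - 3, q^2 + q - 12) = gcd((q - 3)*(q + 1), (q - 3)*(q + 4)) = q - 3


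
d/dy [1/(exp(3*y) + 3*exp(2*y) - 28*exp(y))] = (-3*exp(2*y) - 6*exp(y) + 28)*exp(-y)/(exp(2*y) + 3*exp(y) - 28)^2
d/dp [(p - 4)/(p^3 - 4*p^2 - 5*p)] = (-p*(-p^2 + 4*p + 5) + (p - 4)*(-3*p^2 + 8*p + 5))/(p^2*(-p^2 + 4*p + 5)^2)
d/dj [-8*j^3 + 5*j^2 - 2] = 2*j*(5 - 12*j)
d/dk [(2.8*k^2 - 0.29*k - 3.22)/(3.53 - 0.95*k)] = (-2.66*k^2 + 19.768*k - 4.0827)/(0.9025*k^2 - 6.707*k + 12.4609)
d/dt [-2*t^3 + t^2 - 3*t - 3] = -6*t^2 + 2*t - 3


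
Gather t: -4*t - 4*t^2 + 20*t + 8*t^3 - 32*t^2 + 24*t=8*t^3 - 36*t^2 + 40*t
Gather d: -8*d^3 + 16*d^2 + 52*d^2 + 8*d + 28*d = -8*d^3 + 68*d^2 + 36*d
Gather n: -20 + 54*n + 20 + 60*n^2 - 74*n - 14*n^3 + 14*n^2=-14*n^3 + 74*n^2 - 20*n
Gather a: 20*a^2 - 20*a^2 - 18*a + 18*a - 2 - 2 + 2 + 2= 0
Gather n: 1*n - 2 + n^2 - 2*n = n^2 - n - 2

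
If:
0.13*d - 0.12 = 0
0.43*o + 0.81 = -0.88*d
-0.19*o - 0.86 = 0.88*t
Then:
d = 0.92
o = -3.77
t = -0.16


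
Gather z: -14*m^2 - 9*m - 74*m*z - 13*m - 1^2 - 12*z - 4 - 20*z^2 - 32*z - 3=-14*m^2 - 22*m - 20*z^2 + z*(-74*m - 44) - 8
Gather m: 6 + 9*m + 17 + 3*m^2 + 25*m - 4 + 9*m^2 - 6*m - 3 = 12*m^2 + 28*m + 16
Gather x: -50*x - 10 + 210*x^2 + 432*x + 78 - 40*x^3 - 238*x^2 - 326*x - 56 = -40*x^3 - 28*x^2 + 56*x + 12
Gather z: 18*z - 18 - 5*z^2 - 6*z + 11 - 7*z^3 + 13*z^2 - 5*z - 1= -7*z^3 + 8*z^2 + 7*z - 8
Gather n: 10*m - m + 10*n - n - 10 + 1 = 9*m + 9*n - 9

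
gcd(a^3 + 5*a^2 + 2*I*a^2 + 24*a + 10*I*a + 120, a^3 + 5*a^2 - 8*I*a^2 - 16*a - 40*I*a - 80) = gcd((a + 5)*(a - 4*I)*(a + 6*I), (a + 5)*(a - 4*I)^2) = a^2 + a*(5 - 4*I) - 20*I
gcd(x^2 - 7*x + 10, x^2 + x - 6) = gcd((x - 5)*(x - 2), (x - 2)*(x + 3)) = x - 2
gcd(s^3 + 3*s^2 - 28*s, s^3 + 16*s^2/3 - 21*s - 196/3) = s^2 + 3*s - 28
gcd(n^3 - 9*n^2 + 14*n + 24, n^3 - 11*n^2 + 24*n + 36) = n^2 - 5*n - 6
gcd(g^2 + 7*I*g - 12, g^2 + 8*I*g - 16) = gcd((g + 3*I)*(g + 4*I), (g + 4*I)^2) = g + 4*I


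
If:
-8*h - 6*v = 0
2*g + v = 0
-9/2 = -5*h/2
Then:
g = 6/5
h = 9/5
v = -12/5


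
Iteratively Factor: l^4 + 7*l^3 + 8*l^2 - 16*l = (l + 4)*(l^3 + 3*l^2 - 4*l) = (l + 4)^2*(l^2 - l) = l*(l + 4)^2*(l - 1)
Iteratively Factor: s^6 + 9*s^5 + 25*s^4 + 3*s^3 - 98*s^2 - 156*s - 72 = (s - 2)*(s^5 + 11*s^4 + 47*s^3 + 97*s^2 + 96*s + 36) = (s - 2)*(s + 3)*(s^4 + 8*s^3 + 23*s^2 + 28*s + 12) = (s - 2)*(s + 1)*(s + 3)*(s^3 + 7*s^2 + 16*s + 12) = (s - 2)*(s + 1)*(s + 2)*(s + 3)*(s^2 + 5*s + 6) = (s - 2)*(s + 1)*(s + 2)^2*(s + 3)*(s + 3)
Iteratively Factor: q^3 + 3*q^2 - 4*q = (q - 1)*(q^2 + 4*q) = q*(q - 1)*(q + 4)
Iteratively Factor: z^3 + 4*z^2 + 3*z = (z + 3)*(z^2 + z) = (z + 1)*(z + 3)*(z)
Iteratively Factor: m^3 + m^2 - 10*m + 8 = (m - 1)*(m^2 + 2*m - 8) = (m - 2)*(m - 1)*(m + 4)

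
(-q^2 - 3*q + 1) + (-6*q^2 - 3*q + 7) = -7*q^2 - 6*q + 8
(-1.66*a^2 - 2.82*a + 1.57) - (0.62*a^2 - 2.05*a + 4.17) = -2.28*a^2 - 0.77*a - 2.6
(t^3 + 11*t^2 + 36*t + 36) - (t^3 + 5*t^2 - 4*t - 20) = 6*t^2 + 40*t + 56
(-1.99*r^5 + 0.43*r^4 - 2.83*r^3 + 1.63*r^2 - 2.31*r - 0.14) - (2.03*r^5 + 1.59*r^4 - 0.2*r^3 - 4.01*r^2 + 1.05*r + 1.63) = -4.02*r^5 - 1.16*r^4 - 2.63*r^3 + 5.64*r^2 - 3.36*r - 1.77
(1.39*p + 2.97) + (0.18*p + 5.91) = 1.57*p + 8.88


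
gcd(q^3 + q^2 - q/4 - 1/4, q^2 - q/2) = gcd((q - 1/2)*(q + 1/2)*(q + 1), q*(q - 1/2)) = q - 1/2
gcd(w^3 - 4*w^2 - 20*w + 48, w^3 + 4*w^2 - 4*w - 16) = w^2 + 2*w - 8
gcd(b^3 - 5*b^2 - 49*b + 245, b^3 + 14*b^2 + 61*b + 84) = b + 7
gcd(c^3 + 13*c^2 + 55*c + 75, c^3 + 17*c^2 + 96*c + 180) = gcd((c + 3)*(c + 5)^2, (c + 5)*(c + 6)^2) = c + 5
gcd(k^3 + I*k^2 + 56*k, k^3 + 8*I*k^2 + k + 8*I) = k + 8*I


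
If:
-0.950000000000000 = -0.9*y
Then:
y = 1.06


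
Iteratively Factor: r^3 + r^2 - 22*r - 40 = (r + 4)*(r^2 - 3*r - 10) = (r - 5)*(r + 4)*(r + 2)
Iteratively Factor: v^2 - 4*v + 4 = (v - 2)*(v - 2)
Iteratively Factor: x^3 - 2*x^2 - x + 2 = (x - 2)*(x^2 - 1) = (x - 2)*(x + 1)*(x - 1)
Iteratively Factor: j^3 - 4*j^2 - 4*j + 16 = (j - 4)*(j^2 - 4) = (j - 4)*(j - 2)*(j + 2)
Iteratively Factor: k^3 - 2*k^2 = (k)*(k^2 - 2*k) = k^2*(k - 2)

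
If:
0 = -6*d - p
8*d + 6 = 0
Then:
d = -3/4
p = 9/2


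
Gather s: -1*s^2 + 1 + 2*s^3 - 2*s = 2*s^3 - s^2 - 2*s + 1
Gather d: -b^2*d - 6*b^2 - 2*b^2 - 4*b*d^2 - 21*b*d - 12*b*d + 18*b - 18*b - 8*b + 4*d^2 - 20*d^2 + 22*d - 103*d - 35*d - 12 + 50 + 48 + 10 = -8*b^2 - 8*b + d^2*(-4*b - 16) + d*(-b^2 - 33*b - 116) + 96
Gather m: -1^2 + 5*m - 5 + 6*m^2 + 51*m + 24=6*m^2 + 56*m + 18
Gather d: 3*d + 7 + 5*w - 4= 3*d + 5*w + 3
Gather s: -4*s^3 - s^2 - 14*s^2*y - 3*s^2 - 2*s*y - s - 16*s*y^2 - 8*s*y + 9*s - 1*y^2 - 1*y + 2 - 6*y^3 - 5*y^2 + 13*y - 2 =-4*s^3 + s^2*(-14*y - 4) + s*(-16*y^2 - 10*y + 8) - 6*y^3 - 6*y^2 + 12*y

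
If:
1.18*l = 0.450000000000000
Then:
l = 0.38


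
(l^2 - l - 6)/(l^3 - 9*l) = (l + 2)/(l*(l + 3))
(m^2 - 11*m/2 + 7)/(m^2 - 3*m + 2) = (m - 7/2)/(m - 1)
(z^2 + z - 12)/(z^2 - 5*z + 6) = (z + 4)/(z - 2)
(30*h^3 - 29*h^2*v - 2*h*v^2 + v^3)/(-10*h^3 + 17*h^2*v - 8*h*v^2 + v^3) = (-30*h^2 - h*v + v^2)/(10*h^2 - 7*h*v + v^2)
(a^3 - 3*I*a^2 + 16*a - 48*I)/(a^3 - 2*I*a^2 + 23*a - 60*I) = (a + 4*I)/(a + 5*I)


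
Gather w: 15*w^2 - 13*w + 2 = 15*w^2 - 13*w + 2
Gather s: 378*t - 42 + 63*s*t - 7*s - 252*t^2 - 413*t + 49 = s*(63*t - 7) - 252*t^2 - 35*t + 7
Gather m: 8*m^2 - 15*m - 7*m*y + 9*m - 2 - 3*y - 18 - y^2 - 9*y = 8*m^2 + m*(-7*y - 6) - y^2 - 12*y - 20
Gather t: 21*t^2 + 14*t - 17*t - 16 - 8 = 21*t^2 - 3*t - 24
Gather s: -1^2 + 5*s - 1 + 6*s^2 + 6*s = 6*s^2 + 11*s - 2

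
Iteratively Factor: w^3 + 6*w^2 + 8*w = (w + 4)*(w^2 + 2*w) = w*(w + 4)*(w + 2)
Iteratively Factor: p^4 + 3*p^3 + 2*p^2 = (p + 1)*(p^3 + 2*p^2) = p*(p + 1)*(p^2 + 2*p) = p^2*(p + 1)*(p + 2)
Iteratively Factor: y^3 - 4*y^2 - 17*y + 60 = (y - 3)*(y^2 - y - 20) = (y - 5)*(y - 3)*(y + 4)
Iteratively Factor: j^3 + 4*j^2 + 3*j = (j + 1)*(j^2 + 3*j) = (j + 1)*(j + 3)*(j)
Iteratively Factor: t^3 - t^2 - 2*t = (t + 1)*(t^2 - 2*t) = (t - 2)*(t + 1)*(t)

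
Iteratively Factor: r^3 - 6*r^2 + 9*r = (r - 3)*(r^2 - 3*r) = (r - 3)^2*(r)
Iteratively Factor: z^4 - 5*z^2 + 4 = (z - 1)*(z^3 + z^2 - 4*z - 4) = (z - 1)*(z + 1)*(z^2 - 4) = (z - 1)*(z + 1)*(z + 2)*(z - 2)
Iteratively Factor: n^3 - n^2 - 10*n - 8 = (n + 2)*(n^2 - 3*n - 4) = (n + 1)*(n + 2)*(n - 4)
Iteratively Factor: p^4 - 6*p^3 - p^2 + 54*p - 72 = (p + 3)*(p^3 - 9*p^2 + 26*p - 24) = (p - 2)*(p + 3)*(p^2 - 7*p + 12) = (p - 4)*(p - 2)*(p + 3)*(p - 3)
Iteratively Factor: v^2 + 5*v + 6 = (v + 2)*(v + 3)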